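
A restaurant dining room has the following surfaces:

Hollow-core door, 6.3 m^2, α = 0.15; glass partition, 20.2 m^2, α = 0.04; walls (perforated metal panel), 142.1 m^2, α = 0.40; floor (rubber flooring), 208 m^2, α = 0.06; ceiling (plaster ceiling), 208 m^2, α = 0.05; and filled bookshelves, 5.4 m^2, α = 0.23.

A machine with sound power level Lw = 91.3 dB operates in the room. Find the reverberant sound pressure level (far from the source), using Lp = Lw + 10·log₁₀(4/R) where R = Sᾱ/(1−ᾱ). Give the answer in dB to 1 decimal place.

77.5 dB

Σ(Sᵢαᵢ) = 6.3·0.15 + 20.2·0.04 + 142.1·0.40 + 208·0.06 + 208·0.05 + 5.4·0.23 = 82.715; total area S = 590.0 m^2.
ᾱ = 82.715/590.0 = 0.1402; R = Sᾱ/(1−ᾱ) = 82.715/(1−0.1402) = 96.203 m^2.
Lp = Lw + 10 log₁₀(4/R) = 91.3 -13.81 = 77.5 dB.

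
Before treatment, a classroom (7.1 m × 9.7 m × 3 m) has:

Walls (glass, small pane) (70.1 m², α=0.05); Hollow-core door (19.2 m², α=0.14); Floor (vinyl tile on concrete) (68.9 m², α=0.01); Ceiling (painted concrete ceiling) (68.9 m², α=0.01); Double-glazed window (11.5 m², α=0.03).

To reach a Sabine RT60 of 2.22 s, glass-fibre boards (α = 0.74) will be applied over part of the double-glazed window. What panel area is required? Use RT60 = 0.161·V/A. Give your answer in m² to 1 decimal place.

A₁ = Σ Sᵢαᵢ = 70.1×0.05 + 19.2×0.14 + 68.9×0.01 + 68.9×0.01 + 11.5×0.03 = 7.916 sabins.
V = 206.61 m³. Target absorption A₂ = 0.161 × 206.61 / 2.22 = 14.984 sabins.
Absorption to add: 14.984 − 7.916 = 7.068 sabins.
Net gain per m²: Δα = 0.74 − 0.03 = 0.71.
Area = ΔA/Δα = 7.068/0.71 = 10.0 m².

10.0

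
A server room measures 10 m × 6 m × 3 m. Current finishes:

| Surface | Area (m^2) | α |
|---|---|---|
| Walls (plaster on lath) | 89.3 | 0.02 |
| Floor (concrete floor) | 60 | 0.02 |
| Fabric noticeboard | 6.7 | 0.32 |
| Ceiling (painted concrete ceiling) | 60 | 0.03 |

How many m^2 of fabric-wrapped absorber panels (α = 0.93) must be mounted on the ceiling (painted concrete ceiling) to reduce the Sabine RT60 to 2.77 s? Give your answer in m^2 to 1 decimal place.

Total absorption A₁ = 89.3×0.02 + 60×0.02 + 6.7×0.32 + 60×0.03
  = 1.786 + 1.200 + 2.144 + 1.800 = 6.930 m^2 sabins.
V = 180 m³. Target absorption A₂ = 0.161 × 180 / 2.77 = 10.462 sabins.
Absorption to add: 10.462 − 6.930 = 3.532 sabins.
Net gain per m^2: Δα = 0.93 − 0.03 = 0.90.
Panel area = 3.532 / 0.90 = 3.9 m^2.

3.9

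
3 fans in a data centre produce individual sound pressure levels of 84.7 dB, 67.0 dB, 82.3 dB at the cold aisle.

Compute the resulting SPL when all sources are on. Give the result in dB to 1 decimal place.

86.7 dB

Σ 10^(Lᵢ/10) = 4.7e+08.
Back to dB: 10·log₁₀ Σ = 86.7 dB.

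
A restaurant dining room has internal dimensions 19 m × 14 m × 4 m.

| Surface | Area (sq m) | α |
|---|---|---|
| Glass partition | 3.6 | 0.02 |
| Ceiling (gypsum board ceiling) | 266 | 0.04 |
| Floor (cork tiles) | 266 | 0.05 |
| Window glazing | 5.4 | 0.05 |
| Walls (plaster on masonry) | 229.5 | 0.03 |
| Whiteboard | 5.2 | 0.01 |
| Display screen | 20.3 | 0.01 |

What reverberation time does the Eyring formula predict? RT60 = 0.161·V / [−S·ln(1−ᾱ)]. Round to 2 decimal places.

S = Σ Sᵢ = 796.0 sq m.
Σ(Sᵢαᵢ) = 3.6·0.02 + 266·0.04 + 266·0.05 + 5.4·0.05 + 229.5·0.03 + 5.2·0.01 + 20.3·0.01 = 31.422.
ᾱ = 31.422 / 796.0 = 0.0395.
Eyring denominator: −S ln(1−ᾱ) = 32.080.
V = 19 × 14 × 4 = 1064 m³.
RT60 = 0.161 × 1064 / 32.080 = 5.34 s.

5.34 sec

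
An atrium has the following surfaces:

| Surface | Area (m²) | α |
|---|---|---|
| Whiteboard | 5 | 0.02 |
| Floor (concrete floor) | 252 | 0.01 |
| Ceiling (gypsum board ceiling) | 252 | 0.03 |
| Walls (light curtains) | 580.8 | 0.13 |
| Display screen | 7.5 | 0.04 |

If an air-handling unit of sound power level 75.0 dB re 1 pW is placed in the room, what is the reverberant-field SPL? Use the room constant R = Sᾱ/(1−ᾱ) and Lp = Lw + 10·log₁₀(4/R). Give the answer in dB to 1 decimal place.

61.3 dB

Σ(Sᵢαᵢ) = 5·0.02 + 252·0.01 + 252·0.03 + 580.8·0.13 + 7.5·0.04 = 85.984; total area S = 1097.3 m².
ᾱ = 0.0784, so room constant R = A/(1−ᾱ) = 93.299 m².
Lp = Lw + 10 log₁₀(4/R) = 75.0 -13.68 = 61.3 dB.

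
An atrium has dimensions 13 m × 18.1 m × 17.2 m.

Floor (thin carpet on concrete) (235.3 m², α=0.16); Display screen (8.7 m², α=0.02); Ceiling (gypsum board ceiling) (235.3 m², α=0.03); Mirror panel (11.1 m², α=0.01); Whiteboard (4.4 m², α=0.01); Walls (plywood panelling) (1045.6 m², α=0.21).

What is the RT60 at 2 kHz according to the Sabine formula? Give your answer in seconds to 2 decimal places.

2.46 s

Total absorption A = 235.3·0.16 + 8.7·0.02 + 235.3·0.03 + 11.1·0.01 + 4.4·0.01 + 1045.6·0.21
  = 37.648 + 0.174 + 7.059 + 0.111 + 0.044 + 219.576 = 264.612 m² sabins.
Room volume: 4047.16 m³.
RT60 = 0.161 · V / A = 0.161 × 4047.16 / 264.612 = 2.46 s.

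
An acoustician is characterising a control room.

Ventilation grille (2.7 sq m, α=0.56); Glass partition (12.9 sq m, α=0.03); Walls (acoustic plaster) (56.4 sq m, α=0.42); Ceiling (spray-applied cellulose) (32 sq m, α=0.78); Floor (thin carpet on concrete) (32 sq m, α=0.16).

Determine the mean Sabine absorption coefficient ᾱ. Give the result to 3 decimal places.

Total surface area S = 136.0 sq m.
Σ(Sᵢαᵢ) = 2.7×0.56 + 12.9×0.03 + 56.4×0.42 + 32×0.78 + 32×0.16 = 55.667.
ᾱ = 55.667 / 136.0 = 0.409.

0.409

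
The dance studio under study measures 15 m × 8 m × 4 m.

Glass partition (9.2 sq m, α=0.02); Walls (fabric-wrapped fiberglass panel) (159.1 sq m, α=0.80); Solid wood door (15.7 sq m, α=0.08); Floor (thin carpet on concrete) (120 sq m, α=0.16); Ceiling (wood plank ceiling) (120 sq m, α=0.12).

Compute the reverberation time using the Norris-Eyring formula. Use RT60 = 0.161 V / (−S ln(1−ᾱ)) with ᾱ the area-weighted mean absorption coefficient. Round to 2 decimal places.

0.38 seconds

Total surface area S = 9.2 + 159.1 + 15.7 + 120 + 120 = 424.0 sq m.
Σ(Sᵢαᵢ) = 9.2·0.02 + 159.1·0.80 + 15.7·0.08 + 120·0.16 + 120·0.12 = 162.320.
ᾱ = 162.320 / 424.0 = 0.3828.
Eyring denominator: −S ln(1−ᾱ) = 204.606.
V = 15 × 8 × 4 = 480 m³.
RT60 = 0.161 × 480 / 204.606 = 0.38 s.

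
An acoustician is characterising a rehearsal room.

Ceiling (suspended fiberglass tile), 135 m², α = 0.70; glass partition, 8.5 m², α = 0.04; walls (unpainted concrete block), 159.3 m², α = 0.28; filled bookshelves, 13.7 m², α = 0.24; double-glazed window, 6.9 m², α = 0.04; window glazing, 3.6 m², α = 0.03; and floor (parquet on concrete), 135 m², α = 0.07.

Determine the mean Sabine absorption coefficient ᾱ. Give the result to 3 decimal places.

Total surface area S = 462.0 m².
Σ(Sᵢαᵢ) = 135*0.70 + 8.5*0.04 + 159.3*0.28 + 13.7*0.24 + 6.9*0.04 + 3.6*0.03 + 135*0.07 = 152.566.
ᾱ = A/S = 0.330.

0.330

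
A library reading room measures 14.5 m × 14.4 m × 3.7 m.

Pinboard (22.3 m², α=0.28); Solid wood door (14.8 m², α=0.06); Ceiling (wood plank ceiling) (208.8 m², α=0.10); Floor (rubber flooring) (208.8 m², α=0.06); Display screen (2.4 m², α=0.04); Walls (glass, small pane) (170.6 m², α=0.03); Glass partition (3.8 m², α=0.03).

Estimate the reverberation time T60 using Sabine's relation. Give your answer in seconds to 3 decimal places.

2.712 seconds

A = Σ Sᵢαᵢ = 22.3·0.28 + 14.8·0.06 + 208.8·0.10 + 208.8·0.06 + 2.4·0.04 + 170.6·0.03 + 3.8·0.03 = 45.868 sabins.
Volume V = 14.5 × 14.4 × 3.7 = 772.56 m³.
T = 0.161 V/A = 0.161·772.56/45.868 = 2.712 s.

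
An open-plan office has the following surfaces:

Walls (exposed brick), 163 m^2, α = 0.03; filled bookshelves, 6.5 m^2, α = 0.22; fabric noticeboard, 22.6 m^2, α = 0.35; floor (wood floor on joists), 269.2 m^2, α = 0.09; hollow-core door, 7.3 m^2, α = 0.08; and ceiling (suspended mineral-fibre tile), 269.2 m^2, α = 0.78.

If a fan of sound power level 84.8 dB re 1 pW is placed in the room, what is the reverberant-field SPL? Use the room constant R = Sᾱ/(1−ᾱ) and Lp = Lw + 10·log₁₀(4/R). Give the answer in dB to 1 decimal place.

65.1 dB

Σ(Sᵢαᵢ) = 163·0.03 + 6.5·0.22 + 22.6·0.35 + 269.2·0.09 + 7.3·0.08 + 269.2·0.78 = 249.018; total area S = 737.8 m^2.
ᾱ = 0.3375, so room constant R = A/(1−ᾱ) = 375.876 m^2.
Lp = Lw + 10 log₁₀(4/R) = 84.8 -19.73 = 65.1 dB.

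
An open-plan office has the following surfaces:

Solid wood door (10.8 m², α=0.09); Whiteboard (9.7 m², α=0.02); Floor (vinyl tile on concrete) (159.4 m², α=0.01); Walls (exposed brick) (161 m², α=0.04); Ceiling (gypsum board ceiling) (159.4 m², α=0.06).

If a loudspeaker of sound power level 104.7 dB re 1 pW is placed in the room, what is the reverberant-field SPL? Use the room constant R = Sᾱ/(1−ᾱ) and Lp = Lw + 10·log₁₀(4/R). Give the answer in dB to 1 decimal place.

97.8 dB

A = 18.764 sabins; S = 500.3 m².
ᾱ = 0.0375, so room constant R = A/(1−ᾱ) = 19.495 m².
Lp = Lw + 10 log₁₀(4/R) = 104.7 -6.88 = 97.8 dB.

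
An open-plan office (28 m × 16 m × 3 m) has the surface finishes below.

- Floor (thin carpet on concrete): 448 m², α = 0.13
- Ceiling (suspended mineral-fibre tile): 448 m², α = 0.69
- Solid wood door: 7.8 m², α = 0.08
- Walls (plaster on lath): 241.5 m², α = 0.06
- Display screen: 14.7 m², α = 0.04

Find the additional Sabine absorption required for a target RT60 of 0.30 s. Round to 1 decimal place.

Summing Sᵢαᵢ: 58.240 + 309.120 + 0.624 + 14.490 + 0.588 → A₁ = 383.062 sabins.
Target A₂ = 0.161·1344/0.30 = 721.280 sabins (V = 1344 m³).
Additional absorption ΔA = 721.280 − 383.062 = 338.2 sabins.

338.2 sabins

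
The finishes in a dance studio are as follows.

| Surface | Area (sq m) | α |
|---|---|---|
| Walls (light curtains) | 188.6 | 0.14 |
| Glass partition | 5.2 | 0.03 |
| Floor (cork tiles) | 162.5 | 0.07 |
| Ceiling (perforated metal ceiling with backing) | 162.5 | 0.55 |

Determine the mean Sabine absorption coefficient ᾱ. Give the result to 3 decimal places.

Total surface area S = 518.8 sq m.
A = 188.6*0.14 + 5.2*0.03 + 162.5*0.07 + 162.5*0.55 = 127.310 sabins.
ᾱ = 127.310 / 518.8 = 0.245.

0.245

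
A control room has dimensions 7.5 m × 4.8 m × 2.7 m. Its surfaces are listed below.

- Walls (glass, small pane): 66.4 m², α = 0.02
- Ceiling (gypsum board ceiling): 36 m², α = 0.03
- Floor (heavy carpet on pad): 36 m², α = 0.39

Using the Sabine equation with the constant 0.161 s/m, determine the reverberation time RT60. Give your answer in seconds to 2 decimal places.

Total absorption A = 66.4*0.02 + 36*0.03 + 36*0.39
  = 1.328 + 1.080 + 14.040 = 16.448 m² sabins.
Room volume: 97.2 m³.
RT60 = 0.161 · V / A = 0.161 × 97.2 / 16.448 = 0.95 s.

0.95 sec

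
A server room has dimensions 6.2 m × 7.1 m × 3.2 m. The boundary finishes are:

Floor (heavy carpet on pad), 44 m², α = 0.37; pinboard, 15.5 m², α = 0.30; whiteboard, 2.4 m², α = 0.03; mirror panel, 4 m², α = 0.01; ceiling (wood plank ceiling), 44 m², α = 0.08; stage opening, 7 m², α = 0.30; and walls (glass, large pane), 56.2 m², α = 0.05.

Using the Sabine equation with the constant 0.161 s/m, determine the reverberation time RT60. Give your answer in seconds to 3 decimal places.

0.770 s

Total absorption A = 44×0.37 + 15.5×0.30 + 2.4×0.03 + 4×0.01 + 44×0.08 + 7×0.30 + 56.2×0.05
  = 16.280 + 4.650 + 0.072 + 0.040 + 3.520 + 2.100 + 2.810 = 29.472 m² sabins.
Room volume: 140.864 m³.
RT60 = 0.161 · V / A = 0.161 × 140.864 / 29.472 = 0.770 s.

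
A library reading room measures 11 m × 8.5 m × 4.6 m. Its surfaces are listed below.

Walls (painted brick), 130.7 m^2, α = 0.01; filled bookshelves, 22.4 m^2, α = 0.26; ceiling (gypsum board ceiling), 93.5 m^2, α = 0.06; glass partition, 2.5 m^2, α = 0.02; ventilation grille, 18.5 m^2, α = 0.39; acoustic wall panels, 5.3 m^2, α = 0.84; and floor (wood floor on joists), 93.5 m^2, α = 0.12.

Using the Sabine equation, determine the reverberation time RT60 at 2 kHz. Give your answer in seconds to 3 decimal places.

Total absorption A = 130.7*0.01 + 22.4*0.26 + 93.5*0.06 + 2.5*0.02 + 18.5*0.39 + 5.3*0.84 + 93.5*0.12
  = 1.307 + 5.824 + 5.610 + 0.050 + 7.215 + 4.452 + 11.220 = 35.678 m^2 sabins.
Volume V = 11 × 8.5 × 4.6 = 430.1 m³.
T = 0.161 V/A = 0.161·430.1/35.678 = 1.941 s.

1.941 s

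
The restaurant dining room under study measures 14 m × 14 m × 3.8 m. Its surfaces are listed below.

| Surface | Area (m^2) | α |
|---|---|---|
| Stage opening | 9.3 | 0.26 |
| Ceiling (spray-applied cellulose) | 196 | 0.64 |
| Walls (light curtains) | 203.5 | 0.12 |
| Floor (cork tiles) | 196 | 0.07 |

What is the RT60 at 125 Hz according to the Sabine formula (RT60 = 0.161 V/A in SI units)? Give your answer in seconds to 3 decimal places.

0.722 s

Summing Sᵢαᵢ: 2.418 + 125.440 + 24.420 + 13.720 → A = 165.998 sabins.
Room volume: 744.8 m³.
RT60 = 0.161 · V / A = 0.161 × 744.8 / 165.998 = 0.722 s.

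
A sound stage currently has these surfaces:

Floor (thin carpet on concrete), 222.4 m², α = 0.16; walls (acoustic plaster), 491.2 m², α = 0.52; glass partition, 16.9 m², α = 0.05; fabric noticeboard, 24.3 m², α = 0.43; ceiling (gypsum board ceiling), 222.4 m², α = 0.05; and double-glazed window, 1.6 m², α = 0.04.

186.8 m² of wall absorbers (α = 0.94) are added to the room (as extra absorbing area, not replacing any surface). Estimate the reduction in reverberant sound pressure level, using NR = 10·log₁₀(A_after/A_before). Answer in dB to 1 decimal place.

1.9 dB

Summing Sᵢαᵢ: 35.584 + 255.424 + 0.845 + 10.449 + 11.120 + 0.064 → A_before = 313.486 sabins.
Added absorption = 186.8 × 0.94 = 175.592 sabins.
New total A_after = 489.078 sabins.
Reduction = 10 log₁₀(A_after/A_before) = 10 log₁₀(1.5601) = 1.9 dB.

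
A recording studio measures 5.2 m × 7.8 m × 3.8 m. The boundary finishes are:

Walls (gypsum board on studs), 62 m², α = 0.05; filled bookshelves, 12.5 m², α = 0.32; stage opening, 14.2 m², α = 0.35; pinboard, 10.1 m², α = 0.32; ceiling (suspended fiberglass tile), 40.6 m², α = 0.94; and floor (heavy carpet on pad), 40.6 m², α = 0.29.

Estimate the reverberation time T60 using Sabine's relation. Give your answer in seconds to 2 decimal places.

A = Σ Sᵢαᵢ = 62*0.05 + 12.5*0.32 + 14.2*0.35 + 10.1*0.32 + 40.6*0.94 + 40.6*0.29 = 65.240 sabins.
V = 5.2·7.8·3.8 = 154.128 m³.
Sabine: RT60 = 0.161 × 154.128 / 65.240 = 0.38 s.

0.38 sec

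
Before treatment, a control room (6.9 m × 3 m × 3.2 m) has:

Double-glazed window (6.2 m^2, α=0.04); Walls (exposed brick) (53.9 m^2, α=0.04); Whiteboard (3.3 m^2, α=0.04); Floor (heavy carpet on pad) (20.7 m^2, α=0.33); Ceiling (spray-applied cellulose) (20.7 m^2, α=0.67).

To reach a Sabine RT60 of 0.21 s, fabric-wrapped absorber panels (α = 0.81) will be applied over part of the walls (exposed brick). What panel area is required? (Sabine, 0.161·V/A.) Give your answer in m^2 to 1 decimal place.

35.8

Summing Sᵢαᵢ: 0.248 + 2.156 + 0.132 + 6.831 + 13.869 → A₁ = 23.236 sabins.
V = 66.24 m³. Target absorption A₂ = 0.161 × 66.24 / 0.21 = 50.784 sabins.
Absorption to add: 50.784 − 23.236 = 27.548 sabins.
Net gain per m^2: Δα = 0.81 − 0.04 = 0.77.
Area = ΔA/Δα = 27.548/0.77 = 35.8 m^2.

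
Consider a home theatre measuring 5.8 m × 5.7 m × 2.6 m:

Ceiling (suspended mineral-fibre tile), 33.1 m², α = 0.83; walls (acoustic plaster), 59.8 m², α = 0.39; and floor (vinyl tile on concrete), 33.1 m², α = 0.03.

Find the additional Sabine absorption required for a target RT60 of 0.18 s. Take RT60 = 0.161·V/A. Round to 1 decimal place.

25.1 sabins

Summing Sᵢαᵢ: 27.473 + 23.322 + 0.993 → A₁ = 51.788 sabins.
For T = 0.18 s, need A₂ = 0.161·V/T = 0.161·85.956/0.18 = 76.883 sabins.
Shortfall: 76.883 − 51.788 = 25.1 sabins.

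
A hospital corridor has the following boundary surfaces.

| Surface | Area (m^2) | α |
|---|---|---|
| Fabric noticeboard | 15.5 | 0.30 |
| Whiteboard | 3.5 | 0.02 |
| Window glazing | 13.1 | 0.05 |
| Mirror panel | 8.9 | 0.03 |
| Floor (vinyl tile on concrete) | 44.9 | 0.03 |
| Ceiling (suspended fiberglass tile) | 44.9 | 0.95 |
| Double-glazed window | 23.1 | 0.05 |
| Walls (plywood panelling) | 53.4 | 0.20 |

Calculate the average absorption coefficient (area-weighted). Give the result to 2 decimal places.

0.30

Total surface area S = 207.3 m^2.
Weighted sum Σ Sα = 61.479.
ᾱ = 61.479 / 207.3 = 0.30.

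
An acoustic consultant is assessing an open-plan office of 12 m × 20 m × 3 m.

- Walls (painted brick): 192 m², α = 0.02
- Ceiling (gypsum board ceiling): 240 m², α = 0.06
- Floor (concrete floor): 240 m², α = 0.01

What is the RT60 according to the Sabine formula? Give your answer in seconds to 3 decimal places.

5.616 s

A = Σ Sᵢαᵢ = 192×0.02 + 240×0.06 + 240×0.01 = 20.640 sabins.
Room volume: 720 m³.
RT60 = 0.161 · V / A = 0.161 × 720 / 20.640 = 5.616 s.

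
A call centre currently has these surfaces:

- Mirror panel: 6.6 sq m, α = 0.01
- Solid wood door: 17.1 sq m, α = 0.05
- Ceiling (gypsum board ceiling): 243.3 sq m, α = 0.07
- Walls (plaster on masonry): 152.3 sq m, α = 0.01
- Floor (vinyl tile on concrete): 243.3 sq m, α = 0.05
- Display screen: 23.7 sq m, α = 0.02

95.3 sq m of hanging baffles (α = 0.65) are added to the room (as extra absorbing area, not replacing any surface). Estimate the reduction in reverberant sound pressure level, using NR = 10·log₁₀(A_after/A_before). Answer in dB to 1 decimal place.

Summing Sᵢαᵢ: 0.066 + 0.855 + 17.031 + 1.523 + 12.165 + 0.474 → A_before = 32.114 sabins.
Added absorption = 95.3 × 0.65 = 61.945 sabins.
New total A_after = 94.059 sabins.
Reduction = 10 log₁₀(A_after/A_before) = 10 log₁₀(2.9289) = 4.7 dB.

4.7 dB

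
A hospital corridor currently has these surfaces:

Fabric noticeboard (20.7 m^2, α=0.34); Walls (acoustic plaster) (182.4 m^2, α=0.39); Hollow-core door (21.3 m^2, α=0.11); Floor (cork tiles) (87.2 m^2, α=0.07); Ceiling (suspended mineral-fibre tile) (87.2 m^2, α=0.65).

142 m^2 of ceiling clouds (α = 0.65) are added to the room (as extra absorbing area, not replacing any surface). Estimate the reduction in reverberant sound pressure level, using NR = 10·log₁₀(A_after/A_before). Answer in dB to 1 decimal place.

2.2 dB

Summing Sᵢαᵢ: 7.038 + 71.136 + 2.343 + 6.104 + 56.680 → A_before = 143.301 sabins.
Treatment contributes 142·0.65 = 92.300 sabins.
A_after = 143.301 + 92.300 = 235.601 sabins.
Reduction = 10 log₁₀(A_after/A_before) = 10 log₁₀(1.6441) = 2.2 dB.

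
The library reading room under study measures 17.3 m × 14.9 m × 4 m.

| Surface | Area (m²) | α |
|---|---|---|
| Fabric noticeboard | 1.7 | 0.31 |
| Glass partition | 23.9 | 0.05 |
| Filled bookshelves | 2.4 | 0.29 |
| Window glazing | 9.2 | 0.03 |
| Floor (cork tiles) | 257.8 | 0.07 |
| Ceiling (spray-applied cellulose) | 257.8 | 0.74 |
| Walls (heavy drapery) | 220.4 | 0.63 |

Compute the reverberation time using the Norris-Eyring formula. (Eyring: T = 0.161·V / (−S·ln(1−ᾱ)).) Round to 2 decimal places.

0.36 sec

Total surface area S = 1.7 + 23.9 + 2.4 + 9.2 + 257.8 + 257.8 + 220.4 = 773.2 m².
Σ(Sᵢαᵢ) = 1.7·0.31 + 23.9·0.05 + 2.4·0.29 + 9.2·0.03 + 257.8·0.07 + 257.8·0.74 + 220.4·0.63 = 350.364.
ᾱ = 350.364 / 773.2 = 0.4531.
−S·ln(1−ᾱ) = −773.2 × ln(1 − 0.4531) = 466.618.
V = 17.3 × 14.9 × 4 = 1031.08 m³.
T = 0.161·V/[−S·ln(1−ᾱ)] = 0.161·1031.08/466.618 = 0.36 s.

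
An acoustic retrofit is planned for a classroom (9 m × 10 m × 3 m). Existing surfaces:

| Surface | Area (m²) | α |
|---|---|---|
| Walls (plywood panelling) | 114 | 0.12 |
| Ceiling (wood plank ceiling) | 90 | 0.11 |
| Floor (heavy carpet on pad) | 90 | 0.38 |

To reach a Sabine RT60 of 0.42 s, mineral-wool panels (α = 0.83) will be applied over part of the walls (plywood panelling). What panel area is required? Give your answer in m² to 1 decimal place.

A₁ = Σ Sᵢαᵢ = 114*0.12 + 90*0.11 + 90*0.38 = 57.780 sabins.
V = 270 m³. Target absorption A₂ = 0.161 × 270 / 0.42 = 103.500 sabins.
Absorption to add: 103.500 − 57.780 = 45.720 sabins.
Net gain per m²: Δα = 0.83 − 0.12 = 0.71.
Panel area = 45.720 / 0.71 = 64.4 m².

64.4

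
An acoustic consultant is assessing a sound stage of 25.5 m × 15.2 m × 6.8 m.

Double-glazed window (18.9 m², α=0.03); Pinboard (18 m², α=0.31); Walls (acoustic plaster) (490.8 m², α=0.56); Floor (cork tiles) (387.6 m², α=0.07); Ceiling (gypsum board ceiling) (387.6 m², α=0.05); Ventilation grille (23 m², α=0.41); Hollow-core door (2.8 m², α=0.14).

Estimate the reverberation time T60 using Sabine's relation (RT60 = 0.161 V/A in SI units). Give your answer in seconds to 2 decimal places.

Summing Sᵢαᵢ: 0.567 + 5.580 + 274.848 + 27.132 + 19.380 + 9.430 + 0.392 → A = 337.329 sabins.
V = 25.5·15.2·6.8 = 2635.68 m³.
RT60 = 0.161 · V / A = 0.161 × 2635.68 / 337.329 = 1.26 s.

1.26 sec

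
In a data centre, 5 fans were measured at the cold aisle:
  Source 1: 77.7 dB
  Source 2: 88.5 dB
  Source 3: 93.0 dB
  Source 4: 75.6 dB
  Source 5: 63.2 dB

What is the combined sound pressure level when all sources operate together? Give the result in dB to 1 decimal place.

94.5 dB

Converting to relative power and adding: 10^(77.7/10) + 10^(88.5/10) + 10^(93.0/10) + 10^(75.6/10) + 10^(63.2/10) = 2.8e+09.
Combined level = 10 log₁₀(2.8e+09) = 94.5 dB.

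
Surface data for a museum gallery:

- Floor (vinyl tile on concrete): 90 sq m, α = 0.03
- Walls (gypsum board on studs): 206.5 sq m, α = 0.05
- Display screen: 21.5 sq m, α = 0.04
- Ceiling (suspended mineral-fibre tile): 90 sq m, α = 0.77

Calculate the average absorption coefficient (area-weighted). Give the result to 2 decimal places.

0.20

S = Σ Sᵢ = 90 + 206.5 + 21.5 + 90 = 408.0 sq m.
Σ(Sᵢαᵢ) = 90×0.03 + 206.5×0.05 + 21.5×0.04 + 90×0.77 = 83.185.
ᾱ = 83.185 / 408.0 = 0.20.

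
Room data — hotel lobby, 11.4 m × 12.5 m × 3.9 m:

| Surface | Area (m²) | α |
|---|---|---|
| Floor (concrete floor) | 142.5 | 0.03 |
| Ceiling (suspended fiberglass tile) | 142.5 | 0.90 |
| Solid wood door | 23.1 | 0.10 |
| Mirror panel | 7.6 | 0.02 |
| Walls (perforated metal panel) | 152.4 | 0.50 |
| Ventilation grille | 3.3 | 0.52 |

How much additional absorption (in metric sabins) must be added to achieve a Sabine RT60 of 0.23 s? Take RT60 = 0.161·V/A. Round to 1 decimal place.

Total absorption A₁ = 142.5×0.03 + 142.5×0.90 + 23.1×0.10 + 7.6×0.02 + 152.4×0.50 + 3.3×0.52
  = 4.275 + 128.250 + 2.310 + 0.152 + 76.200 + 1.716 = 212.903 m² sabins.
Target A₂ = 0.161·555.75/0.23 = 389.025 sabins (V = 555.75 m³).
Additional absorption ΔA = 389.025 − 212.903 = 176.1 sabins.

176.1 sabins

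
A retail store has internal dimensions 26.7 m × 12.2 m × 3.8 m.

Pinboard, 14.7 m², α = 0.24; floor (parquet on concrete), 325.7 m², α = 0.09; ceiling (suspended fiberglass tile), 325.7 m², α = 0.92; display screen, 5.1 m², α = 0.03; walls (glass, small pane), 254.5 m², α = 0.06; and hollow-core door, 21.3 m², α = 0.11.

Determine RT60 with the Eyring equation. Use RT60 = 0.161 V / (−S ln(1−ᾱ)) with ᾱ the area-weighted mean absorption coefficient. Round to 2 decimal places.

0.46 s

Total surface area S = 14.7 + 325.7 + 325.7 + 5.1 + 254.5 + 21.3 = 947.0 m².
Σ(Sᵢαᵢ) = 14.7·0.24 + 325.7·0.09 + 325.7·0.92 + 5.1·0.03 + 254.5·0.06 + 21.3·0.11 = 350.251.
Mean coefficient ᾱ = A/S = 0.3699.
−S·ln(1−ᾱ) = −947.0 × ln(1 − 0.3699) = 437.397.
V = 26.7 × 12.2 × 3.8 = 1237.812 m³.
T = 0.161·V/[−S·ln(1−ᾱ)] = 0.161·1237.812/437.397 = 0.46 s.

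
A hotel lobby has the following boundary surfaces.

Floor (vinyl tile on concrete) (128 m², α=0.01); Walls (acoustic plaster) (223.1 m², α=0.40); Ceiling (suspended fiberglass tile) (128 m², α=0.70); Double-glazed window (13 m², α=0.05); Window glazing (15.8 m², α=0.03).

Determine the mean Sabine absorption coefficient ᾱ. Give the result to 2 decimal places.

S = Σ Sᵢ = 128 + 223.1 + 128 + 13 + 15.8 = 507.9 m².
Weighted sum Σ Sα = 181.244.
ᾱ = 181.244 / 507.9 = 0.36.

0.36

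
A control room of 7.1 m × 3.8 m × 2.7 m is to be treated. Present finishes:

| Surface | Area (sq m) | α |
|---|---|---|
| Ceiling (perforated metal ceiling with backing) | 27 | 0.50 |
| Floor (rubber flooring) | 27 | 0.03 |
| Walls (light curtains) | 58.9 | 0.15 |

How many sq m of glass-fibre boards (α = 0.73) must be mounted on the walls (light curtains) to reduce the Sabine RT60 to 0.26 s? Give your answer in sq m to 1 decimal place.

Equivalent absorption area: A₁ = 27×0.50 + 27×0.03 + 58.9×0.15 = 23.145 sq m.
V = 72.846 m³. Target absorption A₂ = 0.161 × 72.846 / 0.26 = 45.108 sabins.
ΔA needed = 45.108 − 23.145 = 21.963 sabins.
Net gain per sq m: Δα = 0.73 − 0.15 = 0.58.
Panel area = 21.963 / 0.58 = 37.9 sq m.

37.9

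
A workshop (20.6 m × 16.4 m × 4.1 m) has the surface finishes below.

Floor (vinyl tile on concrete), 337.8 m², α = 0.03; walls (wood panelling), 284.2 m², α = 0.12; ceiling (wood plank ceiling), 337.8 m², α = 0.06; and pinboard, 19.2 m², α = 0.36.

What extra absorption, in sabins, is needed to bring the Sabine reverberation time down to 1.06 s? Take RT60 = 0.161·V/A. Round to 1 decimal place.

Equivalent absorption area: A₁ = 337.8×0.03 + 284.2×0.12 + 337.8×0.06 + 19.2×0.36 = 71.418 m².
V = 1385.144 m³. Required absorption A₂ = 0.161 × 1385.144 / 1.06 = 210.385 sabins.
Additional absorption ΔA = 210.385 − 71.418 = 139.0 sabins.

139.0 sabins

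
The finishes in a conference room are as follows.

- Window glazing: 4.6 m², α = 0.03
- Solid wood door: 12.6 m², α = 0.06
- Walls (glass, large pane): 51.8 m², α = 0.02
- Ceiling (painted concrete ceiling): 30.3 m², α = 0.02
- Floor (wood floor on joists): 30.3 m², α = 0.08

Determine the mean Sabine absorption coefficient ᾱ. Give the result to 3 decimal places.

Total surface area S = 129.6 m².
Σ(Sᵢαᵢ) = 4.6×0.03 + 12.6×0.06 + 51.8×0.02 + 30.3×0.02 + 30.3×0.08 = 4.960.
ᾱ = A/S = 0.038.

0.038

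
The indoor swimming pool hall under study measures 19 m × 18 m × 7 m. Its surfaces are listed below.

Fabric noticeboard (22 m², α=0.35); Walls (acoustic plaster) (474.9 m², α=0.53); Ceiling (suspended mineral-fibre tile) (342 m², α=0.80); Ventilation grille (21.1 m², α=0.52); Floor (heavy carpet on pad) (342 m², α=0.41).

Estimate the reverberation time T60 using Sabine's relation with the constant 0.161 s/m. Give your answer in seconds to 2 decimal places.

A = Σ Sᵢαᵢ = 22×0.35 + 474.9×0.53 + 342×0.80 + 21.1×0.52 + 342×0.41 = 684.189 sabins.
V = 19·18·7 = 2394 m³.
Sabine: RT60 = 0.161 × 2394 / 684.189 = 0.56 s.

0.56 seconds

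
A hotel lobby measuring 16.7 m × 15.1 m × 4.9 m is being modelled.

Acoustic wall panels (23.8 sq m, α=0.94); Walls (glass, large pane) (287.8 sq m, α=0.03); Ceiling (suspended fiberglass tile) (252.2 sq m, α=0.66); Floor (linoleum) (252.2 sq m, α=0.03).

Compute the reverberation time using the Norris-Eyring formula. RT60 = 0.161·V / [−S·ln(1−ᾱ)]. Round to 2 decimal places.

S = Σ Sᵢ = 816.0 sq m.
Σ(Sᵢαᵢ) = 23.8·0.94 + 287.8·0.03 + 252.2·0.66 + 252.2·0.03 = 205.024.
ᾱ = 205.024 / 816.0 = 0.2513.
−S·ln(1−ᾱ) = −816.0 × ln(1 − 0.2513) = 236.164.
V = 16.7 × 15.1 × 4.9 = 1235.633 m³.
T = 0.161·V/[−S·ln(1−ᾱ)] = 0.161·1235.633/236.164 = 0.84 s.

0.84 sec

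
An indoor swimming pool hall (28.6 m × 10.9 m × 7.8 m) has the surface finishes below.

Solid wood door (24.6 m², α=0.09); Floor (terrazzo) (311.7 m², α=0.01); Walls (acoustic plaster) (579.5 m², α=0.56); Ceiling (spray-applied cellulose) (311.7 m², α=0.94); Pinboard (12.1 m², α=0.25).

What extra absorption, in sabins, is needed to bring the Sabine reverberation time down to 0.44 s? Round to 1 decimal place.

263.9 sabins

Equivalent absorption area: A₁ = 24.6·0.09 + 311.7·0.01 + 579.5·0.56 + 311.7·0.94 + 12.1·0.25 = 625.874 m².
Target A₂ = 0.161·2431.572/0.44 = 889.734 sabins (V = 2431.572 m³).
Shortfall: 889.734 − 625.874 = 263.9 sabins.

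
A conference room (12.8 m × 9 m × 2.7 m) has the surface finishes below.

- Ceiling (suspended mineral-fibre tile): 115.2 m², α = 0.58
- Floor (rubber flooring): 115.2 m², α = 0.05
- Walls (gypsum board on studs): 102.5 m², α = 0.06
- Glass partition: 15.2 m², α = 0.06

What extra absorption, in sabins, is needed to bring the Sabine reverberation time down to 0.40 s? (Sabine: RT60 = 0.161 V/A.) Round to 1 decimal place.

45.6 sabins

Total absorption A₁ = 115.2*0.58 + 115.2*0.05 + 102.5*0.06 + 15.2*0.06
  = 66.816 + 5.760 + 6.150 + 0.912 = 79.638 m² sabins.
For T = 0.40 s, need A₂ = 0.161·V/T = 0.161·311.04/0.40 = 125.194 sabins.
Shortfall: 125.194 − 79.638 = 45.6 sabins.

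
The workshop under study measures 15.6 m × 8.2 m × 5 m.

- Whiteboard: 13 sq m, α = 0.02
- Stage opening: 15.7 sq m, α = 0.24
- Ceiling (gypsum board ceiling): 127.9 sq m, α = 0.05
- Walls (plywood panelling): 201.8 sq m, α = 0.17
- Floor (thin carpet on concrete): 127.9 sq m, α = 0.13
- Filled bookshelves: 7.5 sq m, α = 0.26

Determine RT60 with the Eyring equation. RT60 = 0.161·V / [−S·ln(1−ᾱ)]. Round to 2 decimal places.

Total surface area S = 13 + 15.7 + 127.9 + 201.8 + 127.9 + 7.5 = 493.8 sq m.
Absorption A = 13×0.02 + 15.7×0.24 + 127.9×0.05 + 201.8×0.17 + 127.9×0.13 + 7.5×0.26 = 63.306 sabins.
Mean coefficient ᾱ = A/S = 0.1282.
−S·ln(1−ᾱ) = −493.8 × ln(1 − 0.1282) = 67.747.
V = 15.6 × 8.2 × 5 = 639.6 m³.
T = 0.161·V/[−S·ln(1−ᾱ)] = 0.161·639.6/67.747 = 1.52 s.

1.52 s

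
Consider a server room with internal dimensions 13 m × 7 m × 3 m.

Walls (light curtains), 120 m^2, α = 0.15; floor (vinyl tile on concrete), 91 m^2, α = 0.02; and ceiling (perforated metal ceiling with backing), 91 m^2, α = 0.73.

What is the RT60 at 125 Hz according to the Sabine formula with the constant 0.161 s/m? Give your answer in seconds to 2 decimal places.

0.51 s

A = Σ Sᵢαᵢ = 120×0.15 + 91×0.02 + 91×0.73 = 86.250 sabins.
Room volume: 273 m³.
Sabine: RT60 = 0.161 × 273 / 86.250 = 0.51 s.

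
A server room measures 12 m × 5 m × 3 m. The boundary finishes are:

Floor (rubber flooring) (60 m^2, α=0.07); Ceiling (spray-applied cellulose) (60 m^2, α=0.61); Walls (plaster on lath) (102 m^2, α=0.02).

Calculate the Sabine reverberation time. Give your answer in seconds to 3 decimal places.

0.676 seconds

A = Σ Sᵢαᵢ = 60×0.07 + 60×0.61 + 102×0.02 = 42.840 sabins.
Volume V = 12 × 5 × 3 = 180 m³.
T = 0.161 V/A = 0.161·180/42.840 = 0.676 s.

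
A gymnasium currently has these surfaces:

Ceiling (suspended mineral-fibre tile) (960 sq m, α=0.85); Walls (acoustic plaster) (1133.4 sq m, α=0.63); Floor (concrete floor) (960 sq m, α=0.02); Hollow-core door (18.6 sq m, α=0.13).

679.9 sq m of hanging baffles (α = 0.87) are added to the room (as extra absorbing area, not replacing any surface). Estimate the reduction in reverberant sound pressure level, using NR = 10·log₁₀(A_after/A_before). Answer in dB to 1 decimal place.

A_before = Σ Sᵢαᵢ = 960*0.85 + 1133.4*0.63 + 960*0.02 + 18.6*0.13 = 1551.660 sabins.
Added absorption = 679.9 × 0.87 = 591.513 sabins.
New total A_after = 2143.173 sabins.
NR = 10·log₁₀(2143.173/1551.660) = 1.4 dB.

1.4 dB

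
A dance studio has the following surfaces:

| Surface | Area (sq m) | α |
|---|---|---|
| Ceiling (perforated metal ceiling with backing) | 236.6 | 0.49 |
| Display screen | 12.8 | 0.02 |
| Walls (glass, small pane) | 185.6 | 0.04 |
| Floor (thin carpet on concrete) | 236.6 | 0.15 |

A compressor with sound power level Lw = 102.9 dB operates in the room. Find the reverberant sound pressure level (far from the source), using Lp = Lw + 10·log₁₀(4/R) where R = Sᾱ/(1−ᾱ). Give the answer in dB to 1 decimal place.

Σ(Sᵢαᵢ) = 236.6·0.49 + 12.8·0.02 + 185.6·0.04 + 236.6·0.15 = 159.104; total area S = 671.6 sq m.
ᾱ = 159.104/671.6 = 0.2369; R = Sᾱ/(1−ᾱ) = 159.104/(1−0.2369) = 208.497 sq m.
Lp = 102.9 + 10·log₁₀(4/208.497) = 102.9 + (-17.17) = 85.7 dB.

85.7 dB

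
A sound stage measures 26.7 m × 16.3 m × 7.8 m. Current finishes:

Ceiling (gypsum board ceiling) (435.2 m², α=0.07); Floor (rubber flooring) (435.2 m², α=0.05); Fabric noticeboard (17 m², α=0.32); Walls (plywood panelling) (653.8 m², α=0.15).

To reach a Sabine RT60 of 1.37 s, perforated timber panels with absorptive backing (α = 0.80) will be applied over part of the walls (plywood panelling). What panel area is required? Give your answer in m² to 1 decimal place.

374.2

Total absorption A₁ = 435.2*0.07 + 435.2*0.05 + 17*0.32 + 653.8*0.15
  = 30.464 + 21.760 + 5.440 + 98.070 = 155.734 m² sabins.
Required A₂ = 0.161·3394.638/1.37 = 398.932 sabins.
ΔA needed = 398.932 − 155.734 = 243.198 sabins.
Each m² of panel replacing the walls (plywood panelling) adds (0.80 − 0.15) = 0.65 sabins.
Panel area = 243.198 / 0.65 = 374.2 m².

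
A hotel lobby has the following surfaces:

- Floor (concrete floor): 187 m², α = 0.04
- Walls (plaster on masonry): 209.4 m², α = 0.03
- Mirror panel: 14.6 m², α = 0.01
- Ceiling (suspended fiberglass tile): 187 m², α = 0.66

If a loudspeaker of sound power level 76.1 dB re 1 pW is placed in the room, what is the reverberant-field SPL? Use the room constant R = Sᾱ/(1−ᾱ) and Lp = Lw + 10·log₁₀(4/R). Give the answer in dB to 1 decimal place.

59.6 dB

Σ(Sᵢαᵢ) = 187×0.04 + 209.4×0.03 + 14.6×0.01 + 187×0.66 = 137.328; total area S = 598.0 m².
ᾱ = 0.2296, so room constant R = A/(1−ᾱ) = 178.255 m².
Lp = 76.1 + 10·log₁₀(4/178.255) = 76.1 + (-16.49) = 59.6 dB.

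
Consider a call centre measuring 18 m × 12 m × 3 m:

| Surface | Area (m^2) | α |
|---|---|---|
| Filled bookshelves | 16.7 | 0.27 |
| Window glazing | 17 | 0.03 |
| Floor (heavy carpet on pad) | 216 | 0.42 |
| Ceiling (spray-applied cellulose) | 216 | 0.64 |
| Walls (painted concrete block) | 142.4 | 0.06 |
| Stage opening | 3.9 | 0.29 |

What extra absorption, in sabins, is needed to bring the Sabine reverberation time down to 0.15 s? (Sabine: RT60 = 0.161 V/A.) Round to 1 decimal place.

451.9 sabins

Equivalent absorption area: A₁ = 16.7*0.27 + 17*0.03 + 216*0.42 + 216*0.64 + 142.4*0.06 + 3.9*0.29 = 243.654 m^2.
For T = 0.15 s, need A₂ = 0.161·V/T = 0.161·648/0.15 = 695.520 sabins.
Shortfall: 695.520 − 243.654 = 451.9 sabins.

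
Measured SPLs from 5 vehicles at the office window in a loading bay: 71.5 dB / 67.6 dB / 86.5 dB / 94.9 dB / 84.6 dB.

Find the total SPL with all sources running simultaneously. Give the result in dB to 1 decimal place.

Sum in the linear (power) domain: Σ 10^(Lᵢ/10) = 10^(71.5/10) + 10^(67.6/10) + 10^(86.5/10) + 10^(94.9/10) + 10^(84.6/10) = 3.845e+09.
Back to dB: 10·log₁₀ Σ = 95.8 dB.

95.8 dB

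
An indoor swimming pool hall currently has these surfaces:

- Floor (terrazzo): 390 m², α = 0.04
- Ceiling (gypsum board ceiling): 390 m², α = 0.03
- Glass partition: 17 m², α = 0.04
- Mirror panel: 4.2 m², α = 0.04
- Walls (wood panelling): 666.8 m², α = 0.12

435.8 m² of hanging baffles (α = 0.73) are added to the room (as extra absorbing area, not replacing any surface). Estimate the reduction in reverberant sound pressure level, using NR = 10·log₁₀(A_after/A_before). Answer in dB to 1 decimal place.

Equivalent absorption area: A_before = 390*0.04 + 390*0.03 + 17*0.04 + 4.2*0.04 + 666.8*0.12 = 108.164 m².
Treatment contributes 435.8·0.73 = 318.134 sabins.
New total A_after = 426.298 sabins.
NR = 10·log₁₀(426.298/108.164) = 6.0 dB.

6.0 dB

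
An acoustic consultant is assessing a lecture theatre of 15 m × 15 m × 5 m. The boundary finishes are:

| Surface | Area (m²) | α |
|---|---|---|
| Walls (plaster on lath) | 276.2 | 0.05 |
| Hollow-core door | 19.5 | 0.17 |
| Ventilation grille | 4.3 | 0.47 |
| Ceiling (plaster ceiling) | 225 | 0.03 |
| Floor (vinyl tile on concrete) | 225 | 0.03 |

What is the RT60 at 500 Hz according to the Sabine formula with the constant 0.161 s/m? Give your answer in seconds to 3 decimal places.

Summing Sᵢαᵢ: 13.810 + 3.315 + 2.021 + 6.750 + 6.750 → A = 32.646 sabins.
Volume V = 15 × 15 × 5 = 1125 m³.
Sabine: RT60 = 0.161 × 1125 / 32.646 = 5.548 s.

5.548 sec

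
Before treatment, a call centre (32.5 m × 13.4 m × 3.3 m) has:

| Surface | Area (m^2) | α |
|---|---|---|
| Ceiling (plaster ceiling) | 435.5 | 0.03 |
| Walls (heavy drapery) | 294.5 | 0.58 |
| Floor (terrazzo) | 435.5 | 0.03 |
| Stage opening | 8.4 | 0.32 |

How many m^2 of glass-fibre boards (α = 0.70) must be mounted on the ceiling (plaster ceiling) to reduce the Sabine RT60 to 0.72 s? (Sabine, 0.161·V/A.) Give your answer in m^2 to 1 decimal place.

181.7

Total absorption A₁ = 435.5·0.03 + 294.5·0.58 + 435.5·0.03 + 8.4·0.32
  = 13.065 + 170.810 + 13.065 + 2.688 = 199.628 m^2 sabins.
Required A₂ = 0.161·1437.15/0.72 = 321.363 sabins.
ΔA needed = 321.363 − 199.628 = 121.735 sabins.
Net gain per m^2: Δα = 0.70 − 0.03 = 0.67.
Panel area = 121.735 / 0.67 = 181.7 m^2.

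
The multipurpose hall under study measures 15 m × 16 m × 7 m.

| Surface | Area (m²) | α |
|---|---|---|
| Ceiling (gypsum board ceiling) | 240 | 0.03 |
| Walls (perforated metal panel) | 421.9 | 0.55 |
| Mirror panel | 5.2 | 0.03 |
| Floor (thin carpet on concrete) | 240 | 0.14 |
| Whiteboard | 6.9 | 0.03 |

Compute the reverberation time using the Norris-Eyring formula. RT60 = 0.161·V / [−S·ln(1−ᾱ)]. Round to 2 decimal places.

0.83 sec

S = Σ Sᵢ = 914.0 m².
Σ(Sᵢαᵢ) = 240·0.03 + 421.9·0.55 + 5.2·0.03 + 240·0.14 + 6.9·0.03 = 273.208.
Mean coefficient ᾱ = A/S = 0.2989.
Eyring denominator: −S ln(1−ᾱ) = 324.566.
V = 15 × 16 × 7 = 1680 m³.
RT60 = 0.161 × 1680 / 324.566 = 0.83 s.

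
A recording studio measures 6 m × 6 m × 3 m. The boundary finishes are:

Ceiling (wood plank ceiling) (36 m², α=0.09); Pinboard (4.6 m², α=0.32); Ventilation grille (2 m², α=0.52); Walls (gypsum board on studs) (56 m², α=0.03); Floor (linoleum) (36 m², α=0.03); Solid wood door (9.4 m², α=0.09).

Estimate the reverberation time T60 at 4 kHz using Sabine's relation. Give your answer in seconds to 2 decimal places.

1.86 sec

Summing Sᵢαᵢ: 3.240 + 1.472 + 1.040 + 1.680 + 1.080 + 0.846 → A = 9.358 sabins.
Volume V = 6 × 6 × 3 = 108 m³.
T = 0.161 V/A = 0.161·108/9.358 = 1.86 s.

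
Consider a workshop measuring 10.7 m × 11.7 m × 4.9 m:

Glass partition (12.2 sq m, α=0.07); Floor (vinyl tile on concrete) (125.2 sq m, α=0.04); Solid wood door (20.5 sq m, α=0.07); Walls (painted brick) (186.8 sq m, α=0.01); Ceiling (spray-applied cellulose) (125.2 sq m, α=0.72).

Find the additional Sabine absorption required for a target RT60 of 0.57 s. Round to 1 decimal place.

Summing Sᵢαᵢ: 0.854 + 5.008 + 1.435 + 1.868 + 90.144 → A₁ = 99.309 sabins.
Target A₂ = 0.161·613.431/0.57 = 173.267 sabins (V = 613.431 m³).
Shortfall: 173.267 − 99.309 = 74.0 sabins.

74.0 sabins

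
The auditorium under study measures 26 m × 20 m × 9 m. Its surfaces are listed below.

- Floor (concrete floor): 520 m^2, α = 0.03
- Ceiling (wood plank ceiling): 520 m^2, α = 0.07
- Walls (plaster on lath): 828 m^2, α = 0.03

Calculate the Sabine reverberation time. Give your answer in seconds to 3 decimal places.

9.806 sec

Total absorption A = 520*0.03 + 520*0.07 + 828*0.03
  = 15.600 + 36.400 + 24.840 = 76.840 m^2 sabins.
Room volume: 4680 m³.
T = 0.161 V/A = 0.161·4680/76.840 = 9.806 s.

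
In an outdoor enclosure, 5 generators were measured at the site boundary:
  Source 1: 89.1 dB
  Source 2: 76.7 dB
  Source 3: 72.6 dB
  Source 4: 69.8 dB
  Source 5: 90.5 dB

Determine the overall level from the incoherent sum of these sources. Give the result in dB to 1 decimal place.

Σ 10^(Lᵢ/10) = 2.009e+09.
L_total = 10·log₁₀(2.009e+09) = 93.0 dB.

93.0 dB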